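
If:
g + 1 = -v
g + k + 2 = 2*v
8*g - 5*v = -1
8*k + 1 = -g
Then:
No Solution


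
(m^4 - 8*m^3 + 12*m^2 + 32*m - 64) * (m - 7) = m^5 - 15*m^4 + 68*m^3 - 52*m^2 - 288*m + 448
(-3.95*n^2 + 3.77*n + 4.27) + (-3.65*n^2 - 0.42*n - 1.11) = -7.6*n^2 + 3.35*n + 3.16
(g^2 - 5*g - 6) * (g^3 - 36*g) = g^5 - 5*g^4 - 42*g^3 + 180*g^2 + 216*g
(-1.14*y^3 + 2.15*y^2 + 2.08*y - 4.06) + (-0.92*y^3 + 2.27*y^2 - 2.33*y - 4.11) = -2.06*y^3 + 4.42*y^2 - 0.25*y - 8.17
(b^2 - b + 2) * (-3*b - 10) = -3*b^3 - 7*b^2 + 4*b - 20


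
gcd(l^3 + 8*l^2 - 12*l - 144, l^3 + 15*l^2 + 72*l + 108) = l^2 + 12*l + 36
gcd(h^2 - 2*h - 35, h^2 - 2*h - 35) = h^2 - 2*h - 35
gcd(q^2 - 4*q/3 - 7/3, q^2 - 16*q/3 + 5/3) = 1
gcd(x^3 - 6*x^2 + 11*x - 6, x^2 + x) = 1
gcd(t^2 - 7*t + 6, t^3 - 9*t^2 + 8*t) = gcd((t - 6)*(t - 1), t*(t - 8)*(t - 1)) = t - 1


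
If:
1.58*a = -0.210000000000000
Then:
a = -0.13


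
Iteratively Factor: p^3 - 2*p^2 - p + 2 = (p - 2)*(p^2 - 1) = (p - 2)*(p + 1)*(p - 1)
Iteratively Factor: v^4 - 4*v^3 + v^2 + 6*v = (v - 2)*(v^3 - 2*v^2 - 3*v) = (v - 2)*(v + 1)*(v^2 - 3*v) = (v - 3)*(v - 2)*(v + 1)*(v)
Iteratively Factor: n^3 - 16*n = (n - 4)*(n^2 + 4*n) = (n - 4)*(n + 4)*(n)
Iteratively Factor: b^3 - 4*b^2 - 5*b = (b)*(b^2 - 4*b - 5) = b*(b + 1)*(b - 5)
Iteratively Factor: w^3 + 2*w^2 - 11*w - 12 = (w + 4)*(w^2 - 2*w - 3) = (w + 1)*(w + 4)*(w - 3)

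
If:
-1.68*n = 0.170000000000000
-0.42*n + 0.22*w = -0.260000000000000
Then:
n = -0.10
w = -1.38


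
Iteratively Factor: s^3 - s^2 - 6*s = (s + 2)*(s^2 - 3*s) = s*(s + 2)*(s - 3)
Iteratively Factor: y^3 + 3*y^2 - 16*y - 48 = (y + 3)*(y^2 - 16) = (y - 4)*(y + 3)*(y + 4)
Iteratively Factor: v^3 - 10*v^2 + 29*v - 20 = (v - 4)*(v^2 - 6*v + 5) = (v - 4)*(v - 1)*(v - 5)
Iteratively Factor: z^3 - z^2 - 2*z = (z)*(z^2 - z - 2) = z*(z - 2)*(z + 1)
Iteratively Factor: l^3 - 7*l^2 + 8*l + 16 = (l - 4)*(l^2 - 3*l - 4) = (l - 4)^2*(l + 1)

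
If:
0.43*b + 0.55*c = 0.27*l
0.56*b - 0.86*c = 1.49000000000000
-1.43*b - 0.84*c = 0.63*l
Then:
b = 0.96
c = -1.10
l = -0.72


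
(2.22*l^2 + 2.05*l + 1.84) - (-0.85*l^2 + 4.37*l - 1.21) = 3.07*l^2 - 2.32*l + 3.05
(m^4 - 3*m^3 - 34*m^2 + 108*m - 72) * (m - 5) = m^5 - 8*m^4 - 19*m^3 + 278*m^2 - 612*m + 360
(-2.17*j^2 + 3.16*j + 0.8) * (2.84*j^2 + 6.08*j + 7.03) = -6.1628*j^4 - 4.2192*j^3 + 6.2297*j^2 + 27.0788*j + 5.624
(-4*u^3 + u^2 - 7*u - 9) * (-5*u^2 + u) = 20*u^5 - 9*u^4 + 36*u^3 + 38*u^2 - 9*u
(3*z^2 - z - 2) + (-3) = 3*z^2 - z - 5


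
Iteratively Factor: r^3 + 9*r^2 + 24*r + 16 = (r + 1)*(r^2 + 8*r + 16) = (r + 1)*(r + 4)*(r + 4)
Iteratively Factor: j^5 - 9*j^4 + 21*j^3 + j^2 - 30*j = (j + 1)*(j^4 - 10*j^3 + 31*j^2 - 30*j) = (j - 2)*(j + 1)*(j^3 - 8*j^2 + 15*j) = (j - 3)*(j - 2)*(j + 1)*(j^2 - 5*j) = (j - 5)*(j - 3)*(j - 2)*(j + 1)*(j)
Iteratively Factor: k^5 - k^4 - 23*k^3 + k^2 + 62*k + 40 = (k - 2)*(k^4 + k^3 - 21*k^2 - 41*k - 20) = (k - 2)*(k + 1)*(k^3 - 21*k - 20) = (k - 2)*(k + 1)*(k + 4)*(k^2 - 4*k - 5) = (k - 2)*(k + 1)^2*(k + 4)*(k - 5)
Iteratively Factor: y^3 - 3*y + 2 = (y - 1)*(y^2 + y - 2) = (y - 1)^2*(y + 2)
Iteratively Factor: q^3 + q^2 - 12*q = (q)*(q^2 + q - 12) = q*(q + 4)*(q - 3)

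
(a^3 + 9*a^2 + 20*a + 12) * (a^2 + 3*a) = a^5 + 12*a^4 + 47*a^3 + 72*a^2 + 36*a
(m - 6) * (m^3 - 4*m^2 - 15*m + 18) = m^4 - 10*m^3 + 9*m^2 + 108*m - 108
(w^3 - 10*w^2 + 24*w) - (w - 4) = w^3 - 10*w^2 + 23*w + 4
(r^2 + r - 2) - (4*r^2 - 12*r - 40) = -3*r^2 + 13*r + 38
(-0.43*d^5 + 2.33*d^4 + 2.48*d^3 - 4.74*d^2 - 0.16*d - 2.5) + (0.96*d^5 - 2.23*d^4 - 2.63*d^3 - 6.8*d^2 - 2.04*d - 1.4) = 0.53*d^5 + 0.1*d^4 - 0.15*d^3 - 11.54*d^2 - 2.2*d - 3.9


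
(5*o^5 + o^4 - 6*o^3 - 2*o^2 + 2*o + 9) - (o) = 5*o^5 + o^4 - 6*o^3 - 2*o^2 + o + 9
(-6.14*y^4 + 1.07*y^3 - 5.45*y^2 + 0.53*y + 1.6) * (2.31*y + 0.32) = -14.1834*y^5 + 0.5069*y^4 - 12.2471*y^3 - 0.5197*y^2 + 3.8656*y + 0.512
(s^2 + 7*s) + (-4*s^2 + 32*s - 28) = -3*s^2 + 39*s - 28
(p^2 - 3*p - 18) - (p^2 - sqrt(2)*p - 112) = -3*p + sqrt(2)*p + 94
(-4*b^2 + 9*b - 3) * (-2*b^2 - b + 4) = 8*b^4 - 14*b^3 - 19*b^2 + 39*b - 12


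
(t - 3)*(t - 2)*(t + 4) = t^3 - t^2 - 14*t + 24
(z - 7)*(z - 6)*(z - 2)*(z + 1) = z^4 - 14*z^3 + 53*z^2 - 16*z - 84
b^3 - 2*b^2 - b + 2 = (b - 2)*(b - 1)*(b + 1)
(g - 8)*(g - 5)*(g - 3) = g^3 - 16*g^2 + 79*g - 120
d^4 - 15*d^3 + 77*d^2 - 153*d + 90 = (d - 6)*(d - 5)*(d - 3)*(d - 1)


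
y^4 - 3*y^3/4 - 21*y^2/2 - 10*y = y*(y - 4)*(y + 5/4)*(y + 2)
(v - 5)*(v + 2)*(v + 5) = v^3 + 2*v^2 - 25*v - 50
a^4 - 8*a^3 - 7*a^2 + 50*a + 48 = (a - 8)*(a - 3)*(a + 1)*(a + 2)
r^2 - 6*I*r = r*(r - 6*I)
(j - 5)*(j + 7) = j^2 + 2*j - 35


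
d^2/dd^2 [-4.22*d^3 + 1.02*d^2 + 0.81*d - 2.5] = 2.04 - 25.32*d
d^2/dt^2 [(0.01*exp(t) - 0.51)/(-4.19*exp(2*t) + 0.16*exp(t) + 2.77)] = (-0.175561*exp(4*t) + 35.80774*exp(3*t) - 1.72209*exp(2*t) + 23.69434*exp(t) - 0.302761)*exp(t)/(73.560059*exp(6*t) - 8.426928*exp(5*t) - 145.569399*exp(4*t) + 11.137952*exp(3*t) + 96.235617*exp(2*t) - 3.682992*exp(t) - 21.253933)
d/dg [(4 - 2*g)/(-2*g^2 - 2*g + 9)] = 2*(-2*g^2 + 8*g - 5)/(4*g^4 + 8*g^3 - 32*g^2 - 36*g + 81)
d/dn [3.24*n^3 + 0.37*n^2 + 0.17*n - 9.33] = 9.72*n^2 + 0.74*n + 0.17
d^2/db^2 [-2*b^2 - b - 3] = -4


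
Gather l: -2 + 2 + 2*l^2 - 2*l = 2*l^2 - 2*l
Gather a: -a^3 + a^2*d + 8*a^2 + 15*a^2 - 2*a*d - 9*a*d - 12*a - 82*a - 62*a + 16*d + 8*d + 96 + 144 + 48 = -a^3 + a^2*(d + 23) + a*(-11*d - 156) + 24*d + 288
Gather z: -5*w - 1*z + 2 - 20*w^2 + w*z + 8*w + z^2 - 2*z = -20*w^2 + 3*w + z^2 + z*(w - 3) + 2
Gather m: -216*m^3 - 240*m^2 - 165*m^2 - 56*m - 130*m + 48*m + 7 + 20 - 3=-216*m^3 - 405*m^2 - 138*m + 24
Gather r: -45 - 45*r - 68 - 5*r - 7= -50*r - 120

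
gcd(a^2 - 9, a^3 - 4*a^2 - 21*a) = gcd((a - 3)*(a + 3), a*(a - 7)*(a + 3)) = a + 3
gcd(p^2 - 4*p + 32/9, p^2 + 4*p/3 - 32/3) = p - 8/3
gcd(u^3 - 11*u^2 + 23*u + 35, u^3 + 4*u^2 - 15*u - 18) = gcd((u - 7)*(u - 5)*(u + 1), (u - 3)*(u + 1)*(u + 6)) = u + 1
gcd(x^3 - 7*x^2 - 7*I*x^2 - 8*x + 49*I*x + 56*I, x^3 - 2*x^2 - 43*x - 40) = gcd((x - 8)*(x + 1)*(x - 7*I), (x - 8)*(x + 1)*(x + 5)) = x^2 - 7*x - 8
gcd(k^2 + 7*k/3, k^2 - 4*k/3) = k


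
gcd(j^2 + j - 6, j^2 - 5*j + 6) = j - 2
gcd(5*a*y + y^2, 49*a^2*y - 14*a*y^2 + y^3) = y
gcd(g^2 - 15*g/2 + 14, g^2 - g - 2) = 1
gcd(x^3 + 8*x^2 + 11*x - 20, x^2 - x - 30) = x + 5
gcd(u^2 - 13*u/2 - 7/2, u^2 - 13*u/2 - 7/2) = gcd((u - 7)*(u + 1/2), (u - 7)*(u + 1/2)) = u^2 - 13*u/2 - 7/2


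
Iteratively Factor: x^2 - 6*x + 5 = (x - 1)*(x - 5)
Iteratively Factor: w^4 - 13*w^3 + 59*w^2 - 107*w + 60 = (w - 3)*(w^3 - 10*w^2 + 29*w - 20) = (w - 5)*(w - 3)*(w^2 - 5*w + 4) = (w - 5)*(w - 3)*(w - 1)*(w - 4)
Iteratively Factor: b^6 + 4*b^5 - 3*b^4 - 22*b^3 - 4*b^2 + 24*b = (b + 2)*(b^5 + 2*b^4 - 7*b^3 - 8*b^2 + 12*b) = (b + 2)*(b + 3)*(b^4 - b^3 - 4*b^2 + 4*b) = b*(b + 2)*(b + 3)*(b^3 - b^2 - 4*b + 4) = b*(b + 2)^2*(b + 3)*(b^2 - 3*b + 2) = b*(b - 2)*(b + 2)^2*(b + 3)*(b - 1)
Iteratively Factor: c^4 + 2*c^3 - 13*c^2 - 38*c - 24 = (c + 2)*(c^3 - 13*c - 12) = (c + 1)*(c + 2)*(c^2 - c - 12) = (c - 4)*(c + 1)*(c + 2)*(c + 3)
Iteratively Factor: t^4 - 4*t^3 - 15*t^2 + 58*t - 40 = (t - 1)*(t^3 - 3*t^2 - 18*t + 40) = (t - 5)*(t - 1)*(t^2 + 2*t - 8) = (t - 5)*(t - 1)*(t + 4)*(t - 2)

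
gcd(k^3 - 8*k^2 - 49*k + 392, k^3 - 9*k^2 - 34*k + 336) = k^2 - 15*k + 56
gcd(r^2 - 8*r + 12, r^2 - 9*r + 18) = r - 6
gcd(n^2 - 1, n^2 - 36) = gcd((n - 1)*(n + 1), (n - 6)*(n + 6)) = 1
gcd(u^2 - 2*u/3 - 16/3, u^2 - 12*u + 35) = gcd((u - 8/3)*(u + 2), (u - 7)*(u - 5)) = 1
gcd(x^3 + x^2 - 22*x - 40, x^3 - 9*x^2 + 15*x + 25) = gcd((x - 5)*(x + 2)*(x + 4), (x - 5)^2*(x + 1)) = x - 5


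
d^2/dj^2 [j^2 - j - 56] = 2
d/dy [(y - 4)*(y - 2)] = 2*y - 6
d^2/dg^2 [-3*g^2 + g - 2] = -6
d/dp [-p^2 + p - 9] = 1 - 2*p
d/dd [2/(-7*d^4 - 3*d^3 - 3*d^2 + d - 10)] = 2*(28*d^3 + 9*d^2 + 6*d - 1)/(7*d^4 + 3*d^3 + 3*d^2 - d + 10)^2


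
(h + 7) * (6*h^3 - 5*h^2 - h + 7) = 6*h^4 + 37*h^3 - 36*h^2 + 49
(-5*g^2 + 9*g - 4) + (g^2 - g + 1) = -4*g^2 + 8*g - 3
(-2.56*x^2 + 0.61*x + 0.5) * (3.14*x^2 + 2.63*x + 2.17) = -8.0384*x^4 - 4.8174*x^3 - 2.3809*x^2 + 2.6387*x + 1.085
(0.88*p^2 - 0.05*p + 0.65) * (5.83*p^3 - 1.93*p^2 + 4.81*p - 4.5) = 5.1304*p^5 - 1.9899*p^4 + 8.1188*p^3 - 5.455*p^2 + 3.3515*p - 2.925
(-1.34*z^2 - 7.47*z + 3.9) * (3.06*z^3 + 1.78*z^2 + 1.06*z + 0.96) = -4.1004*z^5 - 25.2434*z^4 - 2.783*z^3 - 2.2626*z^2 - 3.0372*z + 3.744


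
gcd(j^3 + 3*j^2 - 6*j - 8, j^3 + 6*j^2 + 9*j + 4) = j^2 + 5*j + 4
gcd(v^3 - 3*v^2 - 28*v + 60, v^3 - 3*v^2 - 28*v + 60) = v^3 - 3*v^2 - 28*v + 60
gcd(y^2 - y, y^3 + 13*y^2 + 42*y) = y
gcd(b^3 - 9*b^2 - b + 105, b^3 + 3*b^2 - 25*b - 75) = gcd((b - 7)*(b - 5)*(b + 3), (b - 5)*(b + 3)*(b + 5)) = b^2 - 2*b - 15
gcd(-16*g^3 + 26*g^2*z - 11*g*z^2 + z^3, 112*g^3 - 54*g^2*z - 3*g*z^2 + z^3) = 16*g^2 - 10*g*z + z^2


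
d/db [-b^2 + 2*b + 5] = 2 - 2*b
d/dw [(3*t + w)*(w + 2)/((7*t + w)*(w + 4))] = (-(3*t + w)*(7*t + w)*(w + 2) - (3*t + w)*(w + 2)*(w + 4) + (7*t + w)*(w + 4)*(3*t + 2*w + 2))/((7*t + w)^2*(w + 4)^2)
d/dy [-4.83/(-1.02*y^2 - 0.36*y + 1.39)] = (-9.8532*y - 1.7388)/(1.02*y^2 + 0.36*y - 1.39)^2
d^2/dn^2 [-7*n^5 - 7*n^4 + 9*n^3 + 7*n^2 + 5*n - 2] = -140*n^3 - 84*n^2 + 54*n + 14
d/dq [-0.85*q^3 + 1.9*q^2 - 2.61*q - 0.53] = -2.55*q^2 + 3.8*q - 2.61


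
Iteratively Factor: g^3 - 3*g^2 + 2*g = (g - 1)*(g^2 - 2*g) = g*(g - 1)*(g - 2)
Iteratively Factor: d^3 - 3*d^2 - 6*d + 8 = (d + 2)*(d^2 - 5*d + 4) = (d - 1)*(d + 2)*(d - 4)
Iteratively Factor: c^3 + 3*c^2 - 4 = (c + 2)*(c^2 + c - 2) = (c - 1)*(c + 2)*(c + 2)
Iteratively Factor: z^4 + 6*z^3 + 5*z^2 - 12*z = (z + 4)*(z^3 + 2*z^2 - 3*z) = (z + 3)*(z + 4)*(z^2 - z) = z*(z + 3)*(z + 4)*(z - 1)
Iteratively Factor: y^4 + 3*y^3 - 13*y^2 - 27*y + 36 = (y + 3)*(y^3 - 13*y + 12) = (y + 3)*(y + 4)*(y^2 - 4*y + 3) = (y - 3)*(y + 3)*(y + 4)*(y - 1)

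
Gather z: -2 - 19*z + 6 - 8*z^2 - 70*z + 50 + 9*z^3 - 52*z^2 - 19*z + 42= 9*z^3 - 60*z^2 - 108*z + 96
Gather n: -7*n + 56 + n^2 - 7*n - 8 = n^2 - 14*n + 48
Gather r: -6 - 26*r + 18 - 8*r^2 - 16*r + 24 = -8*r^2 - 42*r + 36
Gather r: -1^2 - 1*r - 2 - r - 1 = -2*r - 4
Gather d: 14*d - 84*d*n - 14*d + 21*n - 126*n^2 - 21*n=-84*d*n - 126*n^2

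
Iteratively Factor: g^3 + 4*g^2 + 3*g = (g + 3)*(g^2 + g) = g*(g + 3)*(g + 1)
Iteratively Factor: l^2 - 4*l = (l - 4)*(l)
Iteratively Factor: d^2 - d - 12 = (d + 3)*(d - 4)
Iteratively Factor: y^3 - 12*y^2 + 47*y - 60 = (y - 5)*(y^2 - 7*y + 12) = (y - 5)*(y - 3)*(y - 4)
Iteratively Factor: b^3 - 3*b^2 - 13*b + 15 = (b - 1)*(b^2 - 2*b - 15) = (b - 1)*(b + 3)*(b - 5)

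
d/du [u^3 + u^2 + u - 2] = 3*u^2 + 2*u + 1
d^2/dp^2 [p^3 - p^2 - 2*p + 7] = 6*p - 2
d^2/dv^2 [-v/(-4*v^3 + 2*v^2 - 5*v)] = 16*(6*v^2 - 3*v - 2)/(64*v^6 - 96*v^5 + 288*v^4 - 248*v^3 + 360*v^2 - 150*v + 125)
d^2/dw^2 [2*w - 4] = 0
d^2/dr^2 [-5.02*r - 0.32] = 0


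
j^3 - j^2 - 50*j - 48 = (j - 8)*(j + 1)*(j + 6)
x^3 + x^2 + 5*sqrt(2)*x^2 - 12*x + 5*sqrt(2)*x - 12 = (x + 1)*(x - sqrt(2))*(x + 6*sqrt(2))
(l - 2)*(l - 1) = l^2 - 3*l + 2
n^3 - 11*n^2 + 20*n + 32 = (n - 8)*(n - 4)*(n + 1)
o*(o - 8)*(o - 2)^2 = o^4 - 12*o^3 + 36*o^2 - 32*o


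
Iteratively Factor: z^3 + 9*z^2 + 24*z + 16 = (z + 1)*(z^2 + 8*z + 16) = (z + 1)*(z + 4)*(z + 4)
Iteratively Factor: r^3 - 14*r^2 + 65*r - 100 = (r - 5)*(r^2 - 9*r + 20) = (r - 5)*(r - 4)*(r - 5)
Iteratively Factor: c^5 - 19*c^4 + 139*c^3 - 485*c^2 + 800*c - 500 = (c - 5)*(c^4 - 14*c^3 + 69*c^2 - 140*c + 100) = (c - 5)^2*(c^3 - 9*c^2 + 24*c - 20) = (c - 5)^2*(c - 2)*(c^2 - 7*c + 10) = (c - 5)^2*(c - 2)^2*(c - 5)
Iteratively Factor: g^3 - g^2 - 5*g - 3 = (g + 1)*(g^2 - 2*g - 3) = (g + 1)^2*(g - 3)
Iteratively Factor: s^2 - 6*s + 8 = (s - 4)*(s - 2)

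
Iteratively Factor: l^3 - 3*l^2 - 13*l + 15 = (l - 1)*(l^2 - 2*l - 15) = (l - 5)*(l - 1)*(l + 3)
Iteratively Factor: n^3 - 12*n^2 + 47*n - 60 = (n - 3)*(n^2 - 9*n + 20) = (n - 4)*(n - 3)*(n - 5)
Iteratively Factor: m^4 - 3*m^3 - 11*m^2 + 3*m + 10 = (m + 2)*(m^3 - 5*m^2 - m + 5) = (m - 5)*(m + 2)*(m^2 - 1) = (m - 5)*(m + 1)*(m + 2)*(m - 1)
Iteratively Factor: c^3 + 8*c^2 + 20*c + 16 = (c + 2)*(c^2 + 6*c + 8) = (c + 2)^2*(c + 4)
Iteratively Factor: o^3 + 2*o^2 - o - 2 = (o - 1)*(o^2 + 3*o + 2) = (o - 1)*(o + 1)*(o + 2)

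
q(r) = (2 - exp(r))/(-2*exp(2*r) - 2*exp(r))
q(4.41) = 0.01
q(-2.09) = -6.75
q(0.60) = -0.02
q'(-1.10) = 2.72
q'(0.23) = 0.42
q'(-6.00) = 403.43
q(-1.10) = -1.88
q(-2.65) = -12.75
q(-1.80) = -4.76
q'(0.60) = 0.21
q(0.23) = -0.13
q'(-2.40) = 10.91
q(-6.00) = -401.93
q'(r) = (2 - exp(r))*(4*exp(2*r) + 2*exp(r))/(-2*exp(2*r) - 2*exp(r))^2 - exp(r)/(-2*exp(2*r) - 2*exp(r)) = (-exp(2*r) + 4*exp(r) + 2)*exp(-r)/(2*(exp(2*r) + 2*exp(r) + 1))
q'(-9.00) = 8103.08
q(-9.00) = -8101.58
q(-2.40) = -9.65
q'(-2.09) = 7.94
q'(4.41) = -0.01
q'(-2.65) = 14.06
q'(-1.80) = 5.87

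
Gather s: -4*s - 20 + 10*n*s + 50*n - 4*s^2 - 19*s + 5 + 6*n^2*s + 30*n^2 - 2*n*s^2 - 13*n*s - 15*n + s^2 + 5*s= 30*n^2 + 35*n + s^2*(-2*n - 3) + s*(6*n^2 - 3*n - 18) - 15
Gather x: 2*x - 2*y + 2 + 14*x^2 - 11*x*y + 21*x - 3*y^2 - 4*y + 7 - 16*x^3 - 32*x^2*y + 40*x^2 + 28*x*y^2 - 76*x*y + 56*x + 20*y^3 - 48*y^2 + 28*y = -16*x^3 + x^2*(54 - 32*y) + x*(28*y^2 - 87*y + 79) + 20*y^3 - 51*y^2 + 22*y + 9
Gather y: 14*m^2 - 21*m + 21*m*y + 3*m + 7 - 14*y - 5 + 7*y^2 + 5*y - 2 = 14*m^2 - 18*m + 7*y^2 + y*(21*m - 9)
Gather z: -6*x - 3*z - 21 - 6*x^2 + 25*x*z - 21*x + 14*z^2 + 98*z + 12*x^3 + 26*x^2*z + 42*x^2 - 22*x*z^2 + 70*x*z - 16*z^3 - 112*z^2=12*x^3 + 36*x^2 - 27*x - 16*z^3 + z^2*(-22*x - 98) + z*(26*x^2 + 95*x + 95) - 21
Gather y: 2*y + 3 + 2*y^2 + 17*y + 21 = 2*y^2 + 19*y + 24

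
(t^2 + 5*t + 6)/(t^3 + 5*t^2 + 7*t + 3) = (t + 2)/(t^2 + 2*t + 1)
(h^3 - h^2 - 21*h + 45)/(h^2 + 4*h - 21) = (h^2 + 2*h - 15)/(h + 7)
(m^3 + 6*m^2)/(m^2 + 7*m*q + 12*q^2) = m^2*(m + 6)/(m^2 + 7*m*q + 12*q^2)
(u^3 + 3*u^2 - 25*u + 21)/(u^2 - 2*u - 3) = (u^2 + 6*u - 7)/(u + 1)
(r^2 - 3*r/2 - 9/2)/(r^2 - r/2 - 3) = (r - 3)/(r - 2)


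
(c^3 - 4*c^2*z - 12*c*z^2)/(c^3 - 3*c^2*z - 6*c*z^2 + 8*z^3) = c*(c - 6*z)/(c^2 - 5*c*z + 4*z^2)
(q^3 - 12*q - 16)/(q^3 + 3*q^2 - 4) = (q - 4)/(q - 1)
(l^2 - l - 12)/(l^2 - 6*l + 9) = (l^2 - l - 12)/(l^2 - 6*l + 9)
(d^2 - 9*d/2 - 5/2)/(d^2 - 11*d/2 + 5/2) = (2*d + 1)/(2*d - 1)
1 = 1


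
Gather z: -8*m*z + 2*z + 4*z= z*(6 - 8*m)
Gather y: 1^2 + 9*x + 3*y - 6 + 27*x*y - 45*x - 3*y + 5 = 27*x*y - 36*x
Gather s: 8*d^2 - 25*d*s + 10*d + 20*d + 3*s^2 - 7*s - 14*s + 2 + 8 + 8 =8*d^2 + 30*d + 3*s^2 + s*(-25*d - 21) + 18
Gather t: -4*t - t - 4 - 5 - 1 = -5*t - 10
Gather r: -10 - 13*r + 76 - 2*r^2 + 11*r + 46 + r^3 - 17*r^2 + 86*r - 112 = r^3 - 19*r^2 + 84*r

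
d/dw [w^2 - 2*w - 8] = 2*w - 2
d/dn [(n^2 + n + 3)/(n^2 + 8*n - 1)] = (7*n^2 - 8*n - 25)/(n^4 + 16*n^3 + 62*n^2 - 16*n + 1)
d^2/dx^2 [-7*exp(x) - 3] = -7*exp(x)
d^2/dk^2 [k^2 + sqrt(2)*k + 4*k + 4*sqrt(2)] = 2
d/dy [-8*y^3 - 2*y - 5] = -24*y^2 - 2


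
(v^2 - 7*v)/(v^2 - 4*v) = (v - 7)/(v - 4)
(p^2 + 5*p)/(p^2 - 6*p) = (p + 5)/(p - 6)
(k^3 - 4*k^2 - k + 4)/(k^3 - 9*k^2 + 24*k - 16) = (k + 1)/(k - 4)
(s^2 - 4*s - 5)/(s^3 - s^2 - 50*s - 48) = (s - 5)/(s^2 - 2*s - 48)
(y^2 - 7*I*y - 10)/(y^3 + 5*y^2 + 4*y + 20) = (y - 5*I)/(y^2 + y*(5 + 2*I) + 10*I)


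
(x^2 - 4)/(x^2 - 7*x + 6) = (x^2 - 4)/(x^2 - 7*x + 6)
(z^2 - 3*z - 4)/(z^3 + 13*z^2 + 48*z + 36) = (z - 4)/(z^2 + 12*z + 36)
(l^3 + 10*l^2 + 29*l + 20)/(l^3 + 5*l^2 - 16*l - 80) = (l + 1)/(l - 4)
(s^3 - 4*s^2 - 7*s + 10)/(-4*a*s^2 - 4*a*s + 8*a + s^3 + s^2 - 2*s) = (s - 5)/(-4*a + s)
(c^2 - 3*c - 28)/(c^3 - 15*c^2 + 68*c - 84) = (c + 4)/(c^2 - 8*c + 12)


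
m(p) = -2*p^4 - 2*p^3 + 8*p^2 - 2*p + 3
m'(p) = -8*p^3 - 6*p^2 + 16*p - 2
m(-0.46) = 5.72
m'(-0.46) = -9.85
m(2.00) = -17.00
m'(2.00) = -58.00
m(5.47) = -1886.43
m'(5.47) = -1403.34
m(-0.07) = 3.18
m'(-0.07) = -3.15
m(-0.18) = 3.63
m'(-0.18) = -5.03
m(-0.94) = 12.05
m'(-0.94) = -15.70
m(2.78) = -103.16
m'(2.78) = -175.77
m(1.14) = 4.78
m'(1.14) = -3.41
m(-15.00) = -92667.00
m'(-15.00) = 25408.00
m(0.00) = 3.00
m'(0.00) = -2.00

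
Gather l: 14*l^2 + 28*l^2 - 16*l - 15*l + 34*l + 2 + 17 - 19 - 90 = 42*l^2 + 3*l - 90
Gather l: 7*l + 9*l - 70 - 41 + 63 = 16*l - 48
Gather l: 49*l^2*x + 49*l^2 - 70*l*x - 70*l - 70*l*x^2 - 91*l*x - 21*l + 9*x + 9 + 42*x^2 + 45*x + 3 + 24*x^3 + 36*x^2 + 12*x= l^2*(49*x + 49) + l*(-70*x^2 - 161*x - 91) + 24*x^3 + 78*x^2 + 66*x + 12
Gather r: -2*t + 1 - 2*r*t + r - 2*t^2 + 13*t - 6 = r*(1 - 2*t) - 2*t^2 + 11*t - 5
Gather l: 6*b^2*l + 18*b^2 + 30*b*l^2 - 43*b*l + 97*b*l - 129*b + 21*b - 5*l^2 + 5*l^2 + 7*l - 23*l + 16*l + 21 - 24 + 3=18*b^2 + 30*b*l^2 - 108*b + l*(6*b^2 + 54*b)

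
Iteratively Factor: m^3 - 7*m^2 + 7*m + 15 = (m + 1)*(m^2 - 8*m + 15) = (m - 5)*(m + 1)*(m - 3)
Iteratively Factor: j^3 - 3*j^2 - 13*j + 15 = (j + 3)*(j^2 - 6*j + 5) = (j - 1)*(j + 3)*(j - 5)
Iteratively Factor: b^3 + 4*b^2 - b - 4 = (b - 1)*(b^2 + 5*b + 4) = (b - 1)*(b + 1)*(b + 4)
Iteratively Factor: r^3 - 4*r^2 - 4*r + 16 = (r - 4)*(r^2 - 4) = (r - 4)*(r - 2)*(r + 2)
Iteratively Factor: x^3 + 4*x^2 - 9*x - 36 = (x + 4)*(x^2 - 9) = (x + 3)*(x + 4)*(x - 3)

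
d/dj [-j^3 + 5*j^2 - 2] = j*(10 - 3*j)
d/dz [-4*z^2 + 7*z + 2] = 7 - 8*z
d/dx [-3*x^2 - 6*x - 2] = -6*x - 6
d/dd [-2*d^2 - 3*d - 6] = -4*d - 3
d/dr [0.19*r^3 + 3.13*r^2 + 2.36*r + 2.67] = 0.57*r^2 + 6.26*r + 2.36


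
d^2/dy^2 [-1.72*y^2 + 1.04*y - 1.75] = -3.44000000000000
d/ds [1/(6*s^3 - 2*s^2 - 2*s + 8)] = (-9*s^2 + 2*s + 1)/(2*(3*s^3 - s^2 - s + 4)^2)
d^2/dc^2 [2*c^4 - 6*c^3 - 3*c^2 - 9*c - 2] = 24*c^2 - 36*c - 6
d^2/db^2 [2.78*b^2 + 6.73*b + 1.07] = 5.56000000000000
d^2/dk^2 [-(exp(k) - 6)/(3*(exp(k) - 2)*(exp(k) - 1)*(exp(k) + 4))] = (-4*exp(6*k) + 51*exp(5*k) + 25*exp(4*k) - 2*exp(3*k) - 564*exp(2*k) + 328*exp(k) + 416)*exp(k)/(3*(exp(9*k) + 3*exp(8*k) - 27*exp(7*k) - 35*exp(6*k) + 318*exp(5*k) - 156*exp(4*k) - 1288*exp(3*k) + 2592*exp(2*k) - 1920*exp(k) + 512))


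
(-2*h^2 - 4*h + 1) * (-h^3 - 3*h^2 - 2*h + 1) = 2*h^5 + 10*h^4 + 15*h^3 + 3*h^2 - 6*h + 1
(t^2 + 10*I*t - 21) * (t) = t^3 + 10*I*t^2 - 21*t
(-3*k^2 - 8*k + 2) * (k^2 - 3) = -3*k^4 - 8*k^3 + 11*k^2 + 24*k - 6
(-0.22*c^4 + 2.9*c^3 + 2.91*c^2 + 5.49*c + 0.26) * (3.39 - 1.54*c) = 0.3388*c^5 - 5.2118*c^4 + 5.3496*c^3 + 1.4103*c^2 + 18.2107*c + 0.8814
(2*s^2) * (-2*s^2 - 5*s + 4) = -4*s^4 - 10*s^3 + 8*s^2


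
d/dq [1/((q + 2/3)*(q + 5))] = 3*(-6*q - 17)/(9*q^4 + 102*q^3 + 349*q^2 + 340*q + 100)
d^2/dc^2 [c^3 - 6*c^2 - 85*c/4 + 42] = 6*c - 12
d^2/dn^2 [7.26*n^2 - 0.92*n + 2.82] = 14.5200000000000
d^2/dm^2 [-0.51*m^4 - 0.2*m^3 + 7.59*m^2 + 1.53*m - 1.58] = -6.12*m^2 - 1.2*m + 15.18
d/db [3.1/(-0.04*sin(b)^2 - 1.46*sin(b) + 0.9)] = (0.248*sin(b) + 4.526)*cos(b)/(0.04*sin(b)^2 + 1.46*sin(b) - 0.9)^2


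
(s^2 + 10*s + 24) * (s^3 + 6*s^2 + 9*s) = s^5 + 16*s^4 + 93*s^3 + 234*s^2 + 216*s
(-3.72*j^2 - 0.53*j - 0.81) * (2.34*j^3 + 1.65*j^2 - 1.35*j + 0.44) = -8.7048*j^5 - 7.3782*j^4 + 2.2521*j^3 - 2.2578*j^2 + 0.8603*j - 0.3564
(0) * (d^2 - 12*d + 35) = 0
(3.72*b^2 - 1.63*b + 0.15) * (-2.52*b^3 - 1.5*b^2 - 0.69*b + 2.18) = -9.3744*b^5 - 1.4724*b^4 - 0.4998*b^3 + 9.0093*b^2 - 3.6569*b + 0.327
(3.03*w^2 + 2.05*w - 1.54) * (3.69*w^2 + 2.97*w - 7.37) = 11.1807*w^4 + 16.5636*w^3 - 21.9252*w^2 - 19.6823*w + 11.3498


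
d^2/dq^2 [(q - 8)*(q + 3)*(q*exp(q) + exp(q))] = (q^3 + 2*q^2 - 39*q - 90)*exp(q)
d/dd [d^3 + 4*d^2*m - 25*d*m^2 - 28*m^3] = 3*d^2 + 8*d*m - 25*m^2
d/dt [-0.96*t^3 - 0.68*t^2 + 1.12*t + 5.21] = -2.88*t^2 - 1.36*t + 1.12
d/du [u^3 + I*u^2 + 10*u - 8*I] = 3*u^2 + 2*I*u + 10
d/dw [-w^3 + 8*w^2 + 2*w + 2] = -3*w^2 + 16*w + 2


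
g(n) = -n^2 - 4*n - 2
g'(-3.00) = 2.00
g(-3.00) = 1.00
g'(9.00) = -22.00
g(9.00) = -119.00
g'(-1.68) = -0.64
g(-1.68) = 1.90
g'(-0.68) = -2.64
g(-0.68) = 0.26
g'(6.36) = -16.72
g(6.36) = -67.89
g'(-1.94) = -0.12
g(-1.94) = 2.00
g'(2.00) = -8.00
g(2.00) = -14.00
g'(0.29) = -4.58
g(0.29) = -3.24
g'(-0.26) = -3.48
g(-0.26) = -1.03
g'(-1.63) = -0.74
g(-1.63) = 1.86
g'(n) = -2*n - 4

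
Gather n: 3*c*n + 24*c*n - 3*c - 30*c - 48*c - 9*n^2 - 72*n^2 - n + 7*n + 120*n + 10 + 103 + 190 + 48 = -81*c - 81*n^2 + n*(27*c + 126) + 351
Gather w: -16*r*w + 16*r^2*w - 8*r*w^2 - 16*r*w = -8*r*w^2 + w*(16*r^2 - 32*r)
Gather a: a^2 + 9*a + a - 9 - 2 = a^2 + 10*a - 11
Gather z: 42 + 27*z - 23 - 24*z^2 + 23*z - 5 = -24*z^2 + 50*z + 14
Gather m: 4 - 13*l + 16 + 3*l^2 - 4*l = 3*l^2 - 17*l + 20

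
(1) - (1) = 0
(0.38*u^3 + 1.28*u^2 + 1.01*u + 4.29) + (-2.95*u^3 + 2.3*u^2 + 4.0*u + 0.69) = -2.57*u^3 + 3.58*u^2 + 5.01*u + 4.98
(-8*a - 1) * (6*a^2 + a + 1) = -48*a^3 - 14*a^2 - 9*a - 1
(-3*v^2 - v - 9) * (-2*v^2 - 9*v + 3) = 6*v^4 + 29*v^3 + 18*v^2 + 78*v - 27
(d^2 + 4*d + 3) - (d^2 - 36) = 4*d + 39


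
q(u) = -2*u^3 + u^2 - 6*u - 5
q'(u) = -6*u^2 + 2*u - 6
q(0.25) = -6.47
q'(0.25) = -5.88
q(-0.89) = 2.54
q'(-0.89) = -12.53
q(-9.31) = 1751.45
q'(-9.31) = -544.68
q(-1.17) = 6.59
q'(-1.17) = -16.55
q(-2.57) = 50.97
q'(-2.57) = -50.77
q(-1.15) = 6.26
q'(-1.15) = -16.24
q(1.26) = -14.97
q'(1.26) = -13.01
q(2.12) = -32.28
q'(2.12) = -28.73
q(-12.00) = 3667.00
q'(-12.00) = -894.00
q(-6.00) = 499.00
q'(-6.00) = -234.00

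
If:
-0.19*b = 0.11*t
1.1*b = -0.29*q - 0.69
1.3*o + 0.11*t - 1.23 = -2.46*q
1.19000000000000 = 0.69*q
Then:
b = -1.08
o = -2.48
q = 1.72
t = 1.87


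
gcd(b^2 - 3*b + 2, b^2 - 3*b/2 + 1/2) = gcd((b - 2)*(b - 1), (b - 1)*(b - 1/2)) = b - 1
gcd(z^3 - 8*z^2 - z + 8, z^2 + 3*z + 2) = z + 1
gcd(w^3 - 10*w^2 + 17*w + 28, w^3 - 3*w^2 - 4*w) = w^2 - 3*w - 4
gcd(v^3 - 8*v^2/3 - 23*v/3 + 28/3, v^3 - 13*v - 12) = v - 4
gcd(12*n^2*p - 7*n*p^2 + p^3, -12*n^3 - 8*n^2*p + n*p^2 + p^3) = -3*n + p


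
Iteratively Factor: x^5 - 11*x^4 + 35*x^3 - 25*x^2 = (x)*(x^4 - 11*x^3 + 35*x^2 - 25*x) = x*(x - 1)*(x^3 - 10*x^2 + 25*x) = x^2*(x - 1)*(x^2 - 10*x + 25) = x^2*(x - 5)*(x - 1)*(x - 5)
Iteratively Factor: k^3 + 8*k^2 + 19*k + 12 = (k + 3)*(k^2 + 5*k + 4) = (k + 3)*(k + 4)*(k + 1)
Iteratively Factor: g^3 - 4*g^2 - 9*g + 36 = (g + 3)*(g^2 - 7*g + 12) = (g - 4)*(g + 3)*(g - 3)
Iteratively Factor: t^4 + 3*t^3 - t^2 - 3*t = (t + 1)*(t^3 + 2*t^2 - 3*t) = (t - 1)*(t + 1)*(t^2 + 3*t) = t*(t - 1)*(t + 1)*(t + 3)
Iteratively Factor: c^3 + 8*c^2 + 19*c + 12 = (c + 4)*(c^2 + 4*c + 3) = (c + 3)*(c + 4)*(c + 1)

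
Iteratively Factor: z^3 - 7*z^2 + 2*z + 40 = (z - 5)*(z^2 - 2*z - 8) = (z - 5)*(z + 2)*(z - 4)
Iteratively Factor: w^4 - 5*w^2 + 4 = (w - 2)*(w^3 + 2*w^2 - w - 2) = (w - 2)*(w - 1)*(w^2 + 3*w + 2) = (w - 2)*(w - 1)*(w + 2)*(w + 1)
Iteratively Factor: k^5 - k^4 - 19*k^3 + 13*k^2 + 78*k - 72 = (k - 1)*(k^4 - 19*k^2 - 6*k + 72) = (k - 2)*(k - 1)*(k^3 + 2*k^2 - 15*k - 36) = (k - 4)*(k - 2)*(k - 1)*(k^2 + 6*k + 9) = (k - 4)*(k - 2)*(k - 1)*(k + 3)*(k + 3)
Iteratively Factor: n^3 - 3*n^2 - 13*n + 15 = (n - 5)*(n^2 + 2*n - 3) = (n - 5)*(n + 3)*(n - 1)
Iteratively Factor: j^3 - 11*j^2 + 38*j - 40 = (j - 2)*(j^2 - 9*j + 20) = (j - 5)*(j - 2)*(j - 4)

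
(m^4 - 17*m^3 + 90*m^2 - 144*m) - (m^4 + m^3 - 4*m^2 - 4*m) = -18*m^3 + 94*m^2 - 140*m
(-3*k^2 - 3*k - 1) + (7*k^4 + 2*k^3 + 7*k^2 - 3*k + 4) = 7*k^4 + 2*k^3 + 4*k^2 - 6*k + 3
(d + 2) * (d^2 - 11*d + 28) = d^3 - 9*d^2 + 6*d + 56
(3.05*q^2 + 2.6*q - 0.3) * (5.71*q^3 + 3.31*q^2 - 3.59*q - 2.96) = 17.4155*q^5 + 24.9415*q^4 - 4.0565*q^3 - 19.355*q^2 - 6.619*q + 0.888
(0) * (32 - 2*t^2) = 0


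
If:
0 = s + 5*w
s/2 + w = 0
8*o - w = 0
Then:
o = 0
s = 0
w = 0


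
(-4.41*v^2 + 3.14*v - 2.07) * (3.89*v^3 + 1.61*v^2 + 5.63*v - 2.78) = -17.1549*v^5 + 5.1145*v^4 - 27.8252*v^3 + 26.6053*v^2 - 20.3833*v + 5.7546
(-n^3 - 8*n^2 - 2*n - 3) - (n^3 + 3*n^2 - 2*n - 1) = -2*n^3 - 11*n^2 - 2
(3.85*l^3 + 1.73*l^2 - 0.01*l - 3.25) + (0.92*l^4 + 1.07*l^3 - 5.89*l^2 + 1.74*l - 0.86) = 0.92*l^4 + 4.92*l^3 - 4.16*l^2 + 1.73*l - 4.11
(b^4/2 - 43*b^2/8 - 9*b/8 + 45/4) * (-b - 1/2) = -b^5/2 - b^4/4 + 43*b^3/8 + 61*b^2/16 - 171*b/16 - 45/8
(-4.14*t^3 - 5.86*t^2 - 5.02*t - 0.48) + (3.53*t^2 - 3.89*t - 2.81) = -4.14*t^3 - 2.33*t^2 - 8.91*t - 3.29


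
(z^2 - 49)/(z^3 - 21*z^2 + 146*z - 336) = (z + 7)/(z^2 - 14*z + 48)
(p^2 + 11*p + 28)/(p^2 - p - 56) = (p + 4)/(p - 8)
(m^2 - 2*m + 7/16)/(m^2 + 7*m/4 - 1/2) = (m - 7/4)/(m + 2)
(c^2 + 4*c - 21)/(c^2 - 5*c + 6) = (c + 7)/(c - 2)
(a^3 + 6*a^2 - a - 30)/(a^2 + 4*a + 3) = (a^2 + 3*a - 10)/(a + 1)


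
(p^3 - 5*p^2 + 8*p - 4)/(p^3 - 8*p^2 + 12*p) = (p^2 - 3*p + 2)/(p*(p - 6))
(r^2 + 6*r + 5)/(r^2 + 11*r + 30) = (r + 1)/(r + 6)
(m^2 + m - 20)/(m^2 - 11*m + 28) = (m + 5)/(m - 7)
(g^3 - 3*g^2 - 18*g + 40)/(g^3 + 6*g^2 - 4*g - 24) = (g^2 - g - 20)/(g^2 + 8*g + 12)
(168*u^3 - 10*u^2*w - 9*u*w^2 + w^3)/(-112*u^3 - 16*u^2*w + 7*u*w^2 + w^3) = (-42*u^2 + 13*u*w - w^2)/(28*u^2 - 3*u*w - w^2)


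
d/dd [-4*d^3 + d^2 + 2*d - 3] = -12*d^2 + 2*d + 2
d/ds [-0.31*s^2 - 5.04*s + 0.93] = -0.62*s - 5.04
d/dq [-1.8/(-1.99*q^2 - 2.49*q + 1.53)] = (-7.164*q - 4.482)/(1.99*q^2 + 2.49*q - 1.53)^2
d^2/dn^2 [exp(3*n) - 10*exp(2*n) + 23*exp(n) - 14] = (9*exp(2*n) - 40*exp(n) + 23)*exp(n)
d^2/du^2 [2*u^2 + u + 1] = 4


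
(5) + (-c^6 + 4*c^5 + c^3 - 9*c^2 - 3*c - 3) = -c^6 + 4*c^5 + c^3 - 9*c^2 - 3*c + 2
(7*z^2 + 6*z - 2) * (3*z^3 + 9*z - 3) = 21*z^5 + 18*z^4 + 57*z^3 + 33*z^2 - 36*z + 6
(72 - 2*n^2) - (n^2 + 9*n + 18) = -3*n^2 - 9*n + 54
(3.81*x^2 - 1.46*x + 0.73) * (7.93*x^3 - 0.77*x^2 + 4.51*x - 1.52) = 30.2133*x^5 - 14.5115*x^4 + 24.0962*x^3 - 12.9379*x^2 + 5.5115*x - 1.1096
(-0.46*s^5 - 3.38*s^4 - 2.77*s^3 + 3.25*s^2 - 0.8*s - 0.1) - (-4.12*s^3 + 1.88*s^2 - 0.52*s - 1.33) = -0.46*s^5 - 3.38*s^4 + 1.35*s^3 + 1.37*s^2 - 0.28*s + 1.23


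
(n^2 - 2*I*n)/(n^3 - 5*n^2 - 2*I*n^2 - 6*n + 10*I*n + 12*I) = n/(n^2 - 5*n - 6)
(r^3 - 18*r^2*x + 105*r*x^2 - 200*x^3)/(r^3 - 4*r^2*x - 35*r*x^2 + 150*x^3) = (r - 8*x)/(r + 6*x)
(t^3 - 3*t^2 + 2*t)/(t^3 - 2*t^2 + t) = (t - 2)/(t - 1)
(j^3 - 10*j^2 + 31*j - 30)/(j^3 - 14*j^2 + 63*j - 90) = (j - 2)/(j - 6)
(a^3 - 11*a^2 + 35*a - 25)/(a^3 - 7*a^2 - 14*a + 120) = (a^2 - 6*a + 5)/(a^2 - 2*a - 24)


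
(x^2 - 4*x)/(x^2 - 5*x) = (x - 4)/(x - 5)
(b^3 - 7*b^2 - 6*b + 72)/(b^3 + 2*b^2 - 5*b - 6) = (b^2 - 10*b + 24)/(b^2 - b - 2)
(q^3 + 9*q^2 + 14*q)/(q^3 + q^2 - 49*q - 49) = q*(q + 2)/(q^2 - 6*q - 7)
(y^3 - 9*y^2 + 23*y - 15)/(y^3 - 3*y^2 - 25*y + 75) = (y - 1)/(y + 5)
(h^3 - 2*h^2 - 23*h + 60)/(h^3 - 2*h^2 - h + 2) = (h^3 - 2*h^2 - 23*h + 60)/(h^3 - 2*h^2 - h + 2)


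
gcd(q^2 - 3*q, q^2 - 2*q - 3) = q - 3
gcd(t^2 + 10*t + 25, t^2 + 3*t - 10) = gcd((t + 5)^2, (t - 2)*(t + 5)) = t + 5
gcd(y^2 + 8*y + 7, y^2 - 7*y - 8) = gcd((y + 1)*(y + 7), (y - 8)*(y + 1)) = y + 1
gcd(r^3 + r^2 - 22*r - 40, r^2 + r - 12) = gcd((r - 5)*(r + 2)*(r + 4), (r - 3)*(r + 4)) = r + 4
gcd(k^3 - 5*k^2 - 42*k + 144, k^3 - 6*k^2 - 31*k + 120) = k^2 - 11*k + 24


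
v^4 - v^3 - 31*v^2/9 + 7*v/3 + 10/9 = (v - 2)*(v - 1)*(v + 1/3)*(v + 5/3)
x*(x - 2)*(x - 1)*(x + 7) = x^4 + 4*x^3 - 19*x^2 + 14*x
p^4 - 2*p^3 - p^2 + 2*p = p*(p - 2)*(p - 1)*(p + 1)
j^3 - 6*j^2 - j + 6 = (j - 6)*(j - 1)*(j + 1)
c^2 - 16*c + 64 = (c - 8)^2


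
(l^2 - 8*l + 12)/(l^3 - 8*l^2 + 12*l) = 1/l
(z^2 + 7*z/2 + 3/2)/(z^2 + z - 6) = (z + 1/2)/(z - 2)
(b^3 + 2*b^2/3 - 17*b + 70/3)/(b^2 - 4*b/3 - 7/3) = (b^2 + 3*b - 10)/(b + 1)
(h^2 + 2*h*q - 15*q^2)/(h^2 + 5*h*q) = (h - 3*q)/h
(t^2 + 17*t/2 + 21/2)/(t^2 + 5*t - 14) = (t + 3/2)/(t - 2)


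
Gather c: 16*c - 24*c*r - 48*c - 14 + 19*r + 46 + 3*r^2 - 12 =c*(-24*r - 32) + 3*r^2 + 19*r + 20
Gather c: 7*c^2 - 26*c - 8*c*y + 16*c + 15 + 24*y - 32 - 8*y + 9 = 7*c^2 + c*(-8*y - 10) + 16*y - 8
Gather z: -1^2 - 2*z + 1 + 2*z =0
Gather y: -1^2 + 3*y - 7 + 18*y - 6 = 21*y - 14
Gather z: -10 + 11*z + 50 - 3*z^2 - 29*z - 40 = -3*z^2 - 18*z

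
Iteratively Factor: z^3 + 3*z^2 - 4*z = (z + 4)*(z^2 - z) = z*(z + 4)*(z - 1)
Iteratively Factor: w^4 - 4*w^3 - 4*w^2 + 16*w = (w + 2)*(w^3 - 6*w^2 + 8*w) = (w - 4)*(w + 2)*(w^2 - 2*w) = w*(w - 4)*(w + 2)*(w - 2)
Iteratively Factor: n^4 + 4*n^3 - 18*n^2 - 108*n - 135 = (n + 3)*(n^3 + n^2 - 21*n - 45) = (n + 3)^2*(n^2 - 2*n - 15) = (n - 5)*(n + 3)^2*(n + 3)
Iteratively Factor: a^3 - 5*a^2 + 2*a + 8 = (a - 2)*(a^2 - 3*a - 4) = (a - 4)*(a - 2)*(a + 1)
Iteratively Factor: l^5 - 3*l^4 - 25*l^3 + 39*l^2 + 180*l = (l - 5)*(l^4 + 2*l^3 - 15*l^2 - 36*l) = l*(l - 5)*(l^3 + 2*l^2 - 15*l - 36) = l*(l - 5)*(l + 3)*(l^2 - l - 12) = l*(l - 5)*(l - 4)*(l + 3)*(l + 3)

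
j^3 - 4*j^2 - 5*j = j*(j - 5)*(j + 1)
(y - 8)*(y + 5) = y^2 - 3*y - 40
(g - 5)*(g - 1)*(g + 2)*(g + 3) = g^4 - g^3 - 19*g^2 - 11*g + 30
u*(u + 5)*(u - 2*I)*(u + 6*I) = u^4 + 5*u^3 + 4*I*u^3 + 12*u^2 + 20*I*u^2 + 60*u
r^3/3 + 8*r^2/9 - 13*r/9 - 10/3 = (r/3 + 1)*(r - 2)*(r + 5/3)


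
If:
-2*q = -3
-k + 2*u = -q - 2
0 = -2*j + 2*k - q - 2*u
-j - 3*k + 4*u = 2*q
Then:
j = -8/3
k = -22/3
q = 3/2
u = -65/12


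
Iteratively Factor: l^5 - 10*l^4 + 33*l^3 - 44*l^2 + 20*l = (l - 1)*(l^4 - 9*l^3 + 24*l^2 - 20*l) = (l - 2)*(l - 1)*(l^3 - 7*l^2 + 10*l) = l*(l - 2)*(l - 1)*(l^2 - 7*l + 10) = l*(l - 2)^2*(l - 1)*(l - 5)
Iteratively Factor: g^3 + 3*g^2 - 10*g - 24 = (g + 2)*(g^2 + g - 12) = (g - 3)*(g + 2)*(g + 4)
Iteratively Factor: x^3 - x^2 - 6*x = (x)*(x^2 - x - 6) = x*(x - 3)*(x + 2)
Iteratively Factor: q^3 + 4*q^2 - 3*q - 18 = (q + 3)*(q^2 + q - 6) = (q - 2)*(q + 3)*(q + 3)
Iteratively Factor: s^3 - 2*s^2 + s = (s - 1)*(s^2 - s) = (s - 1)^2*(s)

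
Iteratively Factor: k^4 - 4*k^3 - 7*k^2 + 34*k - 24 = (k - 2)*(k^3 - 2*k^2 - 11*k + 12) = (k - 4)*(k - 2)*(k^2 + 2*k - 3) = (k - 4)*(k - 2)*(k - 1)*(k + 3)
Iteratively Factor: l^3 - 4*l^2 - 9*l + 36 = (l + 3)*(l^2 - 7*l + 12) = (l - 3)*(l + 3)*(l - 4)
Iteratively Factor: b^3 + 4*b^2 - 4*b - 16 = (b + 2)*(b^2 + 2*b - 8) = (b + 2)*(b + 4)*(b - 2)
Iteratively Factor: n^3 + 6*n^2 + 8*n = (n + 2)*(n^2 + 4*n) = (n + 2)*(n + 4)*(n)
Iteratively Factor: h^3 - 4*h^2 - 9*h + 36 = (h - 3)*(h^2 - h - 12) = (h - 3)*(h + 3)*(h - 4)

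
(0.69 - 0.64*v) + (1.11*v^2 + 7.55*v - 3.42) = 1.11*v^2 + 6.91*v - 2.73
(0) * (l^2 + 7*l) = 0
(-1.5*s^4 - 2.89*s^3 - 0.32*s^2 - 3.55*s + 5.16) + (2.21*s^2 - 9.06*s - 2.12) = -1.5*s^4 - 2.89*s^3 + 1.89*s^2 - 12.61*s + 3.04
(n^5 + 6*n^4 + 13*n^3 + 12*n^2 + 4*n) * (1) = n^5 + 6*n^4 + 13*n^3 + 12*n^2 + 4*n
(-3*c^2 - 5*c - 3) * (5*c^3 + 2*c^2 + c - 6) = -15*c^5 - 31*c^4 - 28*c^3 + 7*c^2 + 27*c + 18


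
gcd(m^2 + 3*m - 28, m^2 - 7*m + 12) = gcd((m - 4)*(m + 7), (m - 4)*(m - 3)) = m - 4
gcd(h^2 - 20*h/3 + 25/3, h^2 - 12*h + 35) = h - 5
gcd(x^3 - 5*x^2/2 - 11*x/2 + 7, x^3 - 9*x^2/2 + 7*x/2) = x^2 - 9*x/2 + 7/2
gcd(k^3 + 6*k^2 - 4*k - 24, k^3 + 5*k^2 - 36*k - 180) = k + 6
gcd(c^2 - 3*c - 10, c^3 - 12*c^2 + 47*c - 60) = c - 5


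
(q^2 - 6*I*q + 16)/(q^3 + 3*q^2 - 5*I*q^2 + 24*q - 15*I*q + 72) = (q + 2*I)/(q^2 + 3*q*(1 + I) + 9*I)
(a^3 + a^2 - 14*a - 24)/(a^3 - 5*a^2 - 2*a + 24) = (a + 3)/(a - 3)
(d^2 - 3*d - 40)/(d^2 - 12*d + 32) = (d + 5)/(d - 4)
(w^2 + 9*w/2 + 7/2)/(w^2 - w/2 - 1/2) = (2*w^2 + 9*w + 7)/(2*w^2 - w - 1)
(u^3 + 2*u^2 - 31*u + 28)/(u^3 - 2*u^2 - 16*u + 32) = (u^2 + 6*u - 7)/(u^2 + 2*u - 8)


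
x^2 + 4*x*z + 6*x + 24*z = (x + 6)*(x + 4*z)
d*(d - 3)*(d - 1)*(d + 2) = d^4 - 2*d^3 - 5*d^2 + 6*d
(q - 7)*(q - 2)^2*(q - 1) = q^4 - 12*q^3 + 43*q^2 - 60*q + 28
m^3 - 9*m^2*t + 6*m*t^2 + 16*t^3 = (m - 8*t)*(m - 2*t)*(m + t)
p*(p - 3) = p^2 - 3*p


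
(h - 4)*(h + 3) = h^2 - h - 12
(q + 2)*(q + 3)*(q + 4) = q^3 + 9*q^2 + 26*q + 24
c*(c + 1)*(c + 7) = c^3 + 8*c^2 + 7*c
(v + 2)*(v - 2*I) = v^2 + 2*v - 2*I*v - 4*I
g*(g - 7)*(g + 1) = g^3 - 6*g^2 - 7*g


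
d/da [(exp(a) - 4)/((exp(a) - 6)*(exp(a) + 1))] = (-exp(2*a) + 8*exp(a) - 26)*exp(a)/(exp(4*a) - 10*exp(3*a) + 13*exp(2*a) + 60*exp(a) + 36)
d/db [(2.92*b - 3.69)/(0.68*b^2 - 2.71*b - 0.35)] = (-1.9856*b^2 + 5.0184*b - 11.0219)/(0.4624*b^4 - 3.6856*b^3 + 6.8681*b^2 + 1.897*b + 0.1225)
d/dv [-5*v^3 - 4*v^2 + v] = -15*v^2 - 8*v + 1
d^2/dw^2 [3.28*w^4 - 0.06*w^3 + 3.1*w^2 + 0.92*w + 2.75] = 39.36*w^2 - 0.36*w + 6.2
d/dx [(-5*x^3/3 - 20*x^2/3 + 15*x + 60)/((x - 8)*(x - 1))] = 5*(-x^4 + 18*x^3 + 3*x^2 - 136*x + 396)/(3*(x^4 - 18*x^3 + 97*x^2 - 144*x + 64))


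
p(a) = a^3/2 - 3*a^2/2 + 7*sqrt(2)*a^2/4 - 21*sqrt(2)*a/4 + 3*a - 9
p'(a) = 3*a^2/2 - 3*a + 7*sqrt(2)*a/2 - 21*sqrt(2)/4 + 3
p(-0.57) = -6.25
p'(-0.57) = -5.05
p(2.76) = -3.27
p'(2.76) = 12.38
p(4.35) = 31.36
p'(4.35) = 32.44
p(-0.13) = -8.41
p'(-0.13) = -4.65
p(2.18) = -8.83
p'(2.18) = 6.95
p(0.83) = -11.71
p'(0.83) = -1.77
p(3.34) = 5.73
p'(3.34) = 18.82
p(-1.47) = -1.98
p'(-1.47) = -4.05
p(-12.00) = -679.52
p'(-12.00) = 188.18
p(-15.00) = -1410.78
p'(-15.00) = 303.83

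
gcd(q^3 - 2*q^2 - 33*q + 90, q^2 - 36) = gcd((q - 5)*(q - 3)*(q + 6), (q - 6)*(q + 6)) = q + 6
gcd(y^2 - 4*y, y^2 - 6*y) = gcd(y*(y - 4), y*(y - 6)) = y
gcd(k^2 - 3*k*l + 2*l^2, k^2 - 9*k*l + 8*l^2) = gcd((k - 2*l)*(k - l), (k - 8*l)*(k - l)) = k - l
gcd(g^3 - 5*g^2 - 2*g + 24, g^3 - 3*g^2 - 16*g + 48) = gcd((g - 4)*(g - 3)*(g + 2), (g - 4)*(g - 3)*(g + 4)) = g^2 - 7*g + 12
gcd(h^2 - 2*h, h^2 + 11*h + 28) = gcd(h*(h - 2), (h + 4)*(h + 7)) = 1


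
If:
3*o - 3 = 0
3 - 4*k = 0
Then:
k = 3/4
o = 1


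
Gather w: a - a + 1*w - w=0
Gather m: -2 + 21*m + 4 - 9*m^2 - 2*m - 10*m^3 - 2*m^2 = -10*m^3 - 11*m^2 + 19*m + 2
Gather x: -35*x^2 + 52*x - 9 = -35*x^2 + 52*x - 9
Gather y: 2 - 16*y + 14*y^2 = 14*y^2 - 16*y + 2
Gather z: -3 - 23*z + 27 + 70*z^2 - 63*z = 70*z^2 - 86*z + 24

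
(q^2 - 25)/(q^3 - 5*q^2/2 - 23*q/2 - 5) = 2*(q + 5)/(2*q^2 + 5*q + 2)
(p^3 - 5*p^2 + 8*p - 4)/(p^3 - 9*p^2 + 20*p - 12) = (p - 2)/(p - 6)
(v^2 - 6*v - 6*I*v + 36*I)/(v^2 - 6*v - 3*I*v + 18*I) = (v - 6*I)/(v - 3*I)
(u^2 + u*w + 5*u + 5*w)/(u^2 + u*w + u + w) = (u + 5)/(u + 1)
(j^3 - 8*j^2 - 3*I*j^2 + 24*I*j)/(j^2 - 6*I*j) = (j^2 - 8*j - 3*I*j + 24*I)/(j - 6*I)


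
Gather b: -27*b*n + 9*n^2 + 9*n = -27*b*n + 9*n^2 + 9*n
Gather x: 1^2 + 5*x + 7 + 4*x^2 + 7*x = 4*x^2 + 12*x + 8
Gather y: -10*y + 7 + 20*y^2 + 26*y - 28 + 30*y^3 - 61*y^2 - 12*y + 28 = 30*y^3 - 41*y^2 + 4*y + 7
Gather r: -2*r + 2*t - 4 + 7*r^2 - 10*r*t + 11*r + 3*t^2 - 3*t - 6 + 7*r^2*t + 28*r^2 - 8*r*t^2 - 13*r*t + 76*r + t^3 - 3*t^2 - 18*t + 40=r^2*(7*t + 35) + r*(-8*t^2 - 23*t + 85) + t^3 - 19*t + 30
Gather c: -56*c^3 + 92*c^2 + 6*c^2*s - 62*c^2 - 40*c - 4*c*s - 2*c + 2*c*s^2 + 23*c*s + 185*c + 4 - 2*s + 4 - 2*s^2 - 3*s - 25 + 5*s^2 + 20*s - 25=-56*c^3 + c^2*(6*s + 30) + c*(2*s^2 + 19*s + 143) + 3*s^2 + 15*s - 42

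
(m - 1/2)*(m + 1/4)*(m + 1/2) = m^3 + m^2/4 - m/4 - 1/16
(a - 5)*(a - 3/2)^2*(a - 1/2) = a^4 - 17*a^3/2 + 85*a^2/4 - 159*a/8 + 45/8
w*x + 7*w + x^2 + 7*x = (w + x)*(x + 7)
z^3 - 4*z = z*(z - 2)*(z + 2)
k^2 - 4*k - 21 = (k - 7)*(k + 3)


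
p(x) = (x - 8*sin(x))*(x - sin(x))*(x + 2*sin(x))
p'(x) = (1 - 8*cos(x))*(x - sin(x))*(x + 2*sin(x)) + (1 - cos(x))*(x - 8*sin(x))*(x + 2*sin(x)) + (x - 8*sin(x))*(x - sin(x))*(2*cos(x) + 1) = -7*x^2*cos(x) + 3*x^2 - 14*x*sin(x) - 10*x*sin(2*x) + 48*sin(x)^2*cos(x) - 10*sin(x)^2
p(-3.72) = -90.70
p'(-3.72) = 102.04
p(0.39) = -0.03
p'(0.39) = -0.38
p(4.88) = 217.80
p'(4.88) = 125.11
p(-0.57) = 0.19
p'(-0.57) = -1.57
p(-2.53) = 14.84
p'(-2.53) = 43.08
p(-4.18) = -137.15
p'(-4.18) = 102.85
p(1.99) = -21.85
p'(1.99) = -12.13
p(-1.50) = 11.38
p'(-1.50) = -24.00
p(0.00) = 0.00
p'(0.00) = 0.00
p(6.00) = 281.38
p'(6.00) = -75.48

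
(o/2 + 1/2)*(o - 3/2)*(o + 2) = o^3/2 + 3*o^2/4 - 5*o/4 - 3/2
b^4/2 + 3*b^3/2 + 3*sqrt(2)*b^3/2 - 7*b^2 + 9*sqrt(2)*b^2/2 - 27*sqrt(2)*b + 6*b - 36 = (b/2 + sqrt(2))*(b - 3)*(b + 6)*(b + sqrt(2))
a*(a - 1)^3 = a^4 - 3*a^3 + 3*a^2 - a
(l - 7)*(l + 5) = l^2 - 2*l - 35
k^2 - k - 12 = (k - 4)*(k + 3)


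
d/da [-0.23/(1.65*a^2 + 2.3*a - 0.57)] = (0.759*a + 0.529)/(1.65*a^2 + 2.3*a - 0.57)^2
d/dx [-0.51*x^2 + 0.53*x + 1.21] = 0.53 - 1.02*x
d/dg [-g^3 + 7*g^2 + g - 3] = -3*g^2 + 14*g + 1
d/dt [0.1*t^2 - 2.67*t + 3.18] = 0.2*t - 2.67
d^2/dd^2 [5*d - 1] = 0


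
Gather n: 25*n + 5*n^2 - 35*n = 5*n^2 - 10*n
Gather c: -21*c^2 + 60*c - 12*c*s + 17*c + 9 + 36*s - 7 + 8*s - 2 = -21*c^2 + c*(77 - 12*s) + 44*s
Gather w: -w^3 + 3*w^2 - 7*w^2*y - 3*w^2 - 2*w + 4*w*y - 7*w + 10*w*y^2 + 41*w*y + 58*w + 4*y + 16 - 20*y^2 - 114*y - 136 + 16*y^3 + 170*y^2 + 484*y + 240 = -w^3 - 7*w^2*y + w*(10*y^2 + 45*y + 49) + 16*y^3 + 150*y^2 + 374*y + 120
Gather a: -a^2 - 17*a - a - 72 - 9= -a^2 - 18*a - 81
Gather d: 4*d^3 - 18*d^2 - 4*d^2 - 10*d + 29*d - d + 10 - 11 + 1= 4*d^3 - 22*d^2 + 18*d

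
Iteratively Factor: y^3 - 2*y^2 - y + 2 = (y - 2)*(y^2 - 1) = (y - 2)*(y + 1)*(y - 1)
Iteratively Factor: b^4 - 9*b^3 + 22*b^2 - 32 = (b - 2)*(b^3 - 7*b^2 + 8*b + 16) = (b - 4)*(b - 2)*(b^2 - 3*b - 4) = (b - 4)*(b - 2)*(b + 1)*(b - 4)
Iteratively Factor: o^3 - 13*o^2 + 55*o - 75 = (o - 5)*(o^2 - 8*o + 15) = (o - 5)*(o - 3)*(o - 5)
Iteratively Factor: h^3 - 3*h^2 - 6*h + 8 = (h + 2)*(h^2 - 5*h + 4) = (h - 4)*(h + 2)*(h - 1)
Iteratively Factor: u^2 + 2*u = (u + 2)*(u)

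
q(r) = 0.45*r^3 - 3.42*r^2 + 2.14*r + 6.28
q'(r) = 1.35*r^2 - 6.84*r + 2.14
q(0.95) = 5.61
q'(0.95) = -3.14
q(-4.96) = -143.38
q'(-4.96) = 69.28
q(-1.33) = -3.67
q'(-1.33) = 13.63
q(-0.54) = 4.06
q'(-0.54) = 6.23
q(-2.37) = -23.99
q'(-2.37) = 25.93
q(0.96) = 5.58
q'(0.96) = -3.18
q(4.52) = -12.36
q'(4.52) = -1.20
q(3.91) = -10.74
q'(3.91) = -3.97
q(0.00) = 6.28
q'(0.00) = 2.14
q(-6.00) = -226.88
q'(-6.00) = 91.78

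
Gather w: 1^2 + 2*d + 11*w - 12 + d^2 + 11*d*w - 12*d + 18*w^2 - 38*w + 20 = d^2 - 10*d + 18*w^2 + w*(11*d - 27) + 9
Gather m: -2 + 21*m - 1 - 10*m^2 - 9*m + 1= -10*m^2 + 12*m - 2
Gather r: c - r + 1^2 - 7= c - r - 6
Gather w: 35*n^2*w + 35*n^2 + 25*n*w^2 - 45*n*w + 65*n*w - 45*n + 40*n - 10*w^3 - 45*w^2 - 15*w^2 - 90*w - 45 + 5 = 35*n^2 - 5*n - 10*w^3 + w^2*(25*n - 60) + w*(35*n^2 + 20*n - 90) - 40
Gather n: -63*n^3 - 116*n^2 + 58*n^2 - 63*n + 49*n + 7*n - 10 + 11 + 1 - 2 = -63*n^3 - 58*n^2 - 7*n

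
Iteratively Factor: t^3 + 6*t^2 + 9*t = (t)*(t^2 + 6*t + 9) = t*(t + 3)*(t + 3)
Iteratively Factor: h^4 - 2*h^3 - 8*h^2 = (h - 4)*(h^3 + 2*h^2) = h*(h - 4)*(h^2 + 2*h) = h*(h - 4)*(h + 2)*(h)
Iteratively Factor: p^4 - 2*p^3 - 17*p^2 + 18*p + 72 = (p - 4)*(p^3 + 2*p^2 - 9*p - 18) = (p - 4)*(p - 3)*(p^2 + 5*p + 6) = (p - 4)*(p - 3)*(p + 3)*(p + 2)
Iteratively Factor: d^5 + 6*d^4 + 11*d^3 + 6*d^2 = (d)*(d^4 + 6*d^3 + 11*d^2 + 6*d) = d*(d + 2)*(d^3 + 4*d^2 + 3*d) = d^2*(d + 2)*(d^2 + 4*d + 3) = d^2*(d + 2)*(d + 3)*(d + 1)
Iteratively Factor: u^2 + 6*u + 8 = (u + 2)*(u + 4)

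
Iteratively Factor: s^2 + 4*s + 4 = (s + 2)*(s + 2)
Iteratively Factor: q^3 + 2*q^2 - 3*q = (q)*(q^2 + 2*q - 3) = q*(q - 1)*(q + 3)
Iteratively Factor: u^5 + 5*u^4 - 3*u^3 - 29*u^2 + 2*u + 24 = (u - 1)*(u^4 + 6*u^3 + 3*u^2 - 26*u - 24) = (u - 1)*(u + 1)*(u^3 + 5*u^2 - 2*u - 24) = (u - 2)*(u - 1)*(u + 1)*(u^2 + 7*u + 12) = (u - 2)*(u - 1)*(u + 1)*(u + 4)*(u + 3)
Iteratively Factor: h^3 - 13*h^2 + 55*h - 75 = (h - 5)*(h^2 - 8*h + 15) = (h - 5)*(h - 3)*(h - 5)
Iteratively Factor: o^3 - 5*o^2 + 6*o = (o - 3)*(o^2 - 2*o) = (o - 3)*(o - 2)*(o)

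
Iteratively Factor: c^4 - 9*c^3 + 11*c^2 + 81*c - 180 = (c - 5)*(c^3 - 4*c^2 - 9*c + 36) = (c - 5)*(c - 4)*(c^2 - 9) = (c - 5)*(c - 4)*(c - 3)*(c + 3)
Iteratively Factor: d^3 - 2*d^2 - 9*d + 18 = (d + 3)*(d^2 - 5*d + 6) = (d - 3)*(d + 3)*(d - 2)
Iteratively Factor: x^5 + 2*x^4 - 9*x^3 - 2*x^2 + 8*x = (x - 1)*(x^4 + 3*x^3 - 6*x^2 - 8*x) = (x - 1)*(x + 1)*(x^3 + 2*x^2 - 8*x) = x*(x - 1)*(x + 1)*(x^2 + 2*x - 8) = x*(x - 2)*(x - 1)*(x + 1)*(x + 4)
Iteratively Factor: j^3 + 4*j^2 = (j + 4)*(j^2) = j*(j + 4)*(j)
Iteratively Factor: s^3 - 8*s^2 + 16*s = (s - 4)*(s^2 - 4*s) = (s - 4)^2*(s)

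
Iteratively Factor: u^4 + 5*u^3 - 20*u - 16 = (u + 4)*(u^3 + u^2 - 4*u - 4) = (u + 1)*(u + 4)*(u^2 - 4) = (u - 2)*(u + 1)*(u + 4)*(u + 2)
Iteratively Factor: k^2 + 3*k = (k + 3)*(k)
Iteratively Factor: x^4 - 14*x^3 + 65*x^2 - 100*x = (x - 5)*(x^3 - 9*x^2 + 20*x) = x*(x - 5)*(x^2 - 9*x + 20) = x*(x - 5)^2*(x - 4)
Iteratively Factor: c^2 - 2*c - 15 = (c - 5)*(c + 3)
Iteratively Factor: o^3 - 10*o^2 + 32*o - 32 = (o - 4)*(o^2 - 6*o + 8) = (o - 4)^2*(o - 2)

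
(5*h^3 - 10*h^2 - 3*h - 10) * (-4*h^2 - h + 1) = -20*h^5 + 35*h^4 + 27*h^3 + 33*h^2 + 7*h - 10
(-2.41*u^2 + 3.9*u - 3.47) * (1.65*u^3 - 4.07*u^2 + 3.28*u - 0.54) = -3.9765*u^5 + 16.2437*u^4 - 29.5033*u^3 + 28.2163*u^2 - 13.4876*u + 1.8738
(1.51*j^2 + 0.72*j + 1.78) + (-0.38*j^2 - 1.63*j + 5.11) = 1.13*j^2 - 0.91*j + 6.89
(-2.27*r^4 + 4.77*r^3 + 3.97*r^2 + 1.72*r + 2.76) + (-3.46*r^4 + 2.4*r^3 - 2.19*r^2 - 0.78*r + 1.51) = -5.73*r^4 + 7.17*r^3 + 1.78*r^2 + 0.94*r + 4.27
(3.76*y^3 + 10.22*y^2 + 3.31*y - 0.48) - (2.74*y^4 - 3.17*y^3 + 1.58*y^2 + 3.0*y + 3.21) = -2.74*y^4 + 6.93*y^3 + 8.64*y^2 + 0.31*y - 3.69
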